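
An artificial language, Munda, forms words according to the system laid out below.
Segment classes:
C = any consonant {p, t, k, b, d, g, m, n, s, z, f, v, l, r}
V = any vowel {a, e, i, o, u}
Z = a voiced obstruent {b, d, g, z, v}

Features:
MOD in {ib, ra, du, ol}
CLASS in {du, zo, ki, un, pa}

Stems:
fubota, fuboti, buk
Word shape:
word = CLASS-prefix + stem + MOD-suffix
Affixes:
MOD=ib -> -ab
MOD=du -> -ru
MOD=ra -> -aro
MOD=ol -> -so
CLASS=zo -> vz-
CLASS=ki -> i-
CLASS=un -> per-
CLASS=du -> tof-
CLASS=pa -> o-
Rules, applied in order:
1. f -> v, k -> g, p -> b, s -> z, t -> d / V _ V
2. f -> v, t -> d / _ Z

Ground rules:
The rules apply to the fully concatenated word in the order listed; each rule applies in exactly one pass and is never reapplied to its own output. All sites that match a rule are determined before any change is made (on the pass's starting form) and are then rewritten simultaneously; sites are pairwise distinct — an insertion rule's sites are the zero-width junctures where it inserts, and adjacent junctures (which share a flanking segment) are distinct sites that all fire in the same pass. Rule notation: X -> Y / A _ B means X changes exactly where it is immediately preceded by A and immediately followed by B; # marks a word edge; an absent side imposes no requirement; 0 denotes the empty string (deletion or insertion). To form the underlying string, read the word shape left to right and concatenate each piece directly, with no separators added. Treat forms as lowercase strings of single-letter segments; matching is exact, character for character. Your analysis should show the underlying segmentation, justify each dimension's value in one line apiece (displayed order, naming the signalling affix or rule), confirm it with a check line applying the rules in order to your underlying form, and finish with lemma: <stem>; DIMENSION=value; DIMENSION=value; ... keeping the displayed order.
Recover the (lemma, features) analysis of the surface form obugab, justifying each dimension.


underlying: o-buk-ab
MOD=ib - signalled by the affix -ab
CLASS=pa - signalled by the affix o-
check: obukab -> obugab -> obugab
lemma: buk; MOD=ib; CLASS=pa


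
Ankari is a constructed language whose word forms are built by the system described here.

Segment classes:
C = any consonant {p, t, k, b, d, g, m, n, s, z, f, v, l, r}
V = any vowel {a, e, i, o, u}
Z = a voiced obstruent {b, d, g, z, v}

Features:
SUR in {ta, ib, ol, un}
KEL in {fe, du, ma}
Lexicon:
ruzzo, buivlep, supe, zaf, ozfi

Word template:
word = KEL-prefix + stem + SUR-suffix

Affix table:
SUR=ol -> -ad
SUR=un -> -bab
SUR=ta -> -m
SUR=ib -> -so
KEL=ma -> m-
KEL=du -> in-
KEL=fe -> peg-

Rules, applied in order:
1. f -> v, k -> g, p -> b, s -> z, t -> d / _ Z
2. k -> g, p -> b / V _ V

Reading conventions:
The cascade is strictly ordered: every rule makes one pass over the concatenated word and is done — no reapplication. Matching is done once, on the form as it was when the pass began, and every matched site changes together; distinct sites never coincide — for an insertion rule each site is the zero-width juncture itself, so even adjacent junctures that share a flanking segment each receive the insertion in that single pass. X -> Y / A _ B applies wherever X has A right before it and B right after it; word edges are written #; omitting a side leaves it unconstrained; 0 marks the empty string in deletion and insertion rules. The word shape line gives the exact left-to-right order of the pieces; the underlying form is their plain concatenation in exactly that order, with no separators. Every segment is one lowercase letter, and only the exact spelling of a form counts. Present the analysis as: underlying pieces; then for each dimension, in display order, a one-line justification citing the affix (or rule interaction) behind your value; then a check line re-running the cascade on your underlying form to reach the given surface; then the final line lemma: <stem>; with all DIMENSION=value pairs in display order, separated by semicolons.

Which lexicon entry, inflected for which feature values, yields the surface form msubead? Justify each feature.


underlying: m-supe-ad
SUR=ol - signalled by the affix -ad
KEL=ma - signalled by the affix m-
check: msupead -> msupead -> msubead
lemma: supe; SUR=ol; KEL=ma


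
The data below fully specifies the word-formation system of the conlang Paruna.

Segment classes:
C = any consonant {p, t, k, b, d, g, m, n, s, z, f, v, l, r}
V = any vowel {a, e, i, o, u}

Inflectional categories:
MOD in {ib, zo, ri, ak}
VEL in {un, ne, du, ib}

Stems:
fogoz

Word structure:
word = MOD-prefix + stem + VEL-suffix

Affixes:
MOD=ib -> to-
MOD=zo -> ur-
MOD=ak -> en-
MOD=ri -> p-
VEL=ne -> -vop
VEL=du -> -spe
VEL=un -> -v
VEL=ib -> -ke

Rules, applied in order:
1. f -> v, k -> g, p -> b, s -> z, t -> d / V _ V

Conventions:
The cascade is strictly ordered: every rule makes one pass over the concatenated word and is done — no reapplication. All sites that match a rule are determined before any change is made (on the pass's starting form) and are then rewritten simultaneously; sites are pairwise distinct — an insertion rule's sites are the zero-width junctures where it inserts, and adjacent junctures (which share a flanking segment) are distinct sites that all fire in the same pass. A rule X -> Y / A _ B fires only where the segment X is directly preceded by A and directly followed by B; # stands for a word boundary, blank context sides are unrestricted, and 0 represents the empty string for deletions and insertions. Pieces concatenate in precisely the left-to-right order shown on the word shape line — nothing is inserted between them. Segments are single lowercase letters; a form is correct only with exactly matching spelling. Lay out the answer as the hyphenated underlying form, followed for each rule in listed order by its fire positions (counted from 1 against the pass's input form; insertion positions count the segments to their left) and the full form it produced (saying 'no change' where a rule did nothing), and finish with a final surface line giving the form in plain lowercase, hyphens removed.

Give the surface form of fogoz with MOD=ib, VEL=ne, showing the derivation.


underlying: to-fogoz-vop
1. f -> v, k -> g, p -> b, s -> z, t -> d / V _ V: fires at position(s) 3: tovogozvop
surface: tovogozvop


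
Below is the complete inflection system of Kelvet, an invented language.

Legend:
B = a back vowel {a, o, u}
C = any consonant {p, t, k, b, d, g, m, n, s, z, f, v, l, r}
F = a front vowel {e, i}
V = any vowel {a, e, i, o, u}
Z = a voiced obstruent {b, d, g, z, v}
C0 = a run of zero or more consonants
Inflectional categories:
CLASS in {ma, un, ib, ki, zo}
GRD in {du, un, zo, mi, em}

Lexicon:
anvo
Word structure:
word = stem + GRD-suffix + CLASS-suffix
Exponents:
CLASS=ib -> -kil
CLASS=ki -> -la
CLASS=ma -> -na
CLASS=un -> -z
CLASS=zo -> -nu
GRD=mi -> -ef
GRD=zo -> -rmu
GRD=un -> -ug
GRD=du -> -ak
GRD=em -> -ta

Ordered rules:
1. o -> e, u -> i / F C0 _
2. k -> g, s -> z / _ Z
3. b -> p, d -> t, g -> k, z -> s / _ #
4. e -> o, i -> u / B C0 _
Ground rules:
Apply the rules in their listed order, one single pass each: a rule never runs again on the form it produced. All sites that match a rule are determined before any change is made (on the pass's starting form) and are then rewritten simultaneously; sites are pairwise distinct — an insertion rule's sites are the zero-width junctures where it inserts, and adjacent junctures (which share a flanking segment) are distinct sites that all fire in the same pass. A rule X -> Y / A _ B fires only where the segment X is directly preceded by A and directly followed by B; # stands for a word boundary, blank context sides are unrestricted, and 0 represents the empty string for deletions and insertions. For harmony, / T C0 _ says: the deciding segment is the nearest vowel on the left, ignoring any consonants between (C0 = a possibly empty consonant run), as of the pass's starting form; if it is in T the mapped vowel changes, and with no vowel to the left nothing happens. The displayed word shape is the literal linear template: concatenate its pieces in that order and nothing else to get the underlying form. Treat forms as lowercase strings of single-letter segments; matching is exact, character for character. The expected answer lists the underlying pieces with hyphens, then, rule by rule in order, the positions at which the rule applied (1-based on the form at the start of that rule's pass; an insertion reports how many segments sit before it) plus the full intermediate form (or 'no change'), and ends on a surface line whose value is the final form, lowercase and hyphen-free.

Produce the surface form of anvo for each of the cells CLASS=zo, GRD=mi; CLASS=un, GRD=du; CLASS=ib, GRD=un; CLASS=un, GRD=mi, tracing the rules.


cell CLASS=zo, GRD=mi:
underlying: anvo-ef-nu
1. o -> e, u -> i / F C0 _: fires at position(s) 8: anvoefni
2. k -> g, s -> z / _ Z: no change
3. b -> p, d -> t, g -> k, z -> s / _ #: no change
4. e -> o, i -> u / B C0 _: fires at position(s) 5: anvoofni
surface: anvoofni

cell CLASS=un, GRD=du:
underlying: anvo-ak-z
1. o -> e, u -> i / F C0 _: no change
2. k -> g, s -> z / _ Z: fires at position(s) 6: anvoagz
3. b -> p, d -> t, g -> k, z -> s / _ #: fires at position(s) 7: anvoags
4. e -> o, i -> u / B C0 _: no change
surface: anvoags

cell CLASS=ib, GRD=un:
underlying: anvo-ug-kil
1. o -> e, u -> i / F C0 _: no change
2. k -> g, s -> z / _ Z: no change
3. b -> p, d -> t, g -> k, z -> s / _ #: no change
4. e -> o, i -> u / B C0 _: fires at position(s) 8: anvougkul
surface: anvougkul

cell CLASS=un, GRD=mi:
underlying: anvo-ef-z
1. o -> e, u -> i / F C0 _: no change
2. k -> g, s -> z / _ Z: no change
3. b -> p, d -> t, g -> k, z -> s / _ #: fires at position(s) 7: anvoefs
4. e -> o, i -> u / B C0 _: fires at position(s) 5: anvoofs
surface: anvoofs


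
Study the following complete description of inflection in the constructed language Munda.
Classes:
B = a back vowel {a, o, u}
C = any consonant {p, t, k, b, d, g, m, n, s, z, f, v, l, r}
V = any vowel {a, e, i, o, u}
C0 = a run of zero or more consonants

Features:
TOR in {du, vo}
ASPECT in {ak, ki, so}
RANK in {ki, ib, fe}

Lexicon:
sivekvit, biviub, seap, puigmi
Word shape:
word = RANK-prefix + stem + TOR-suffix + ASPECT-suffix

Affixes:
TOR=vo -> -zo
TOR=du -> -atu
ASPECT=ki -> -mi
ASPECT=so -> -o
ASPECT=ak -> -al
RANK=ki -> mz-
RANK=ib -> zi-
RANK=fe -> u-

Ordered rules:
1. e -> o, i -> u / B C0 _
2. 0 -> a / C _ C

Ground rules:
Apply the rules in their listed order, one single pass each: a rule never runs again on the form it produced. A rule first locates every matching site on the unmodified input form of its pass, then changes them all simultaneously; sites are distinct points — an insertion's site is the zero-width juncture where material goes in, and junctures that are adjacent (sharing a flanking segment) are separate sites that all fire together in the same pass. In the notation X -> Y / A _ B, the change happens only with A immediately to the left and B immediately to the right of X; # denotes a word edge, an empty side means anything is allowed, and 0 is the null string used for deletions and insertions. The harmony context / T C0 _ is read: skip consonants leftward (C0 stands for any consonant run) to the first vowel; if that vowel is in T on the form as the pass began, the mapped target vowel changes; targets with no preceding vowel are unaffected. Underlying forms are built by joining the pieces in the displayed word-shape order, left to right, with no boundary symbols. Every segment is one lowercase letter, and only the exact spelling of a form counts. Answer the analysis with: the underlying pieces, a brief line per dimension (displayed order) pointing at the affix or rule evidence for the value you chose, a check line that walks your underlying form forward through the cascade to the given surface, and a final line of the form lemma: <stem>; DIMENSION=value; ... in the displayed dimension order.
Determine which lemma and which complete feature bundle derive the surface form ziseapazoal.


underlying: zi-seap-zo-al
TOR=vo - signalled by the affix -zo
ASPECT=ak - signalled by the affix -al
RANK=ib - signalled by the affix zi-
check: ziseapzoal -> ziseapzoal -> ziseapazoal
lemma: seap; TOR=vo; ASPECT=ak; RANK=ib


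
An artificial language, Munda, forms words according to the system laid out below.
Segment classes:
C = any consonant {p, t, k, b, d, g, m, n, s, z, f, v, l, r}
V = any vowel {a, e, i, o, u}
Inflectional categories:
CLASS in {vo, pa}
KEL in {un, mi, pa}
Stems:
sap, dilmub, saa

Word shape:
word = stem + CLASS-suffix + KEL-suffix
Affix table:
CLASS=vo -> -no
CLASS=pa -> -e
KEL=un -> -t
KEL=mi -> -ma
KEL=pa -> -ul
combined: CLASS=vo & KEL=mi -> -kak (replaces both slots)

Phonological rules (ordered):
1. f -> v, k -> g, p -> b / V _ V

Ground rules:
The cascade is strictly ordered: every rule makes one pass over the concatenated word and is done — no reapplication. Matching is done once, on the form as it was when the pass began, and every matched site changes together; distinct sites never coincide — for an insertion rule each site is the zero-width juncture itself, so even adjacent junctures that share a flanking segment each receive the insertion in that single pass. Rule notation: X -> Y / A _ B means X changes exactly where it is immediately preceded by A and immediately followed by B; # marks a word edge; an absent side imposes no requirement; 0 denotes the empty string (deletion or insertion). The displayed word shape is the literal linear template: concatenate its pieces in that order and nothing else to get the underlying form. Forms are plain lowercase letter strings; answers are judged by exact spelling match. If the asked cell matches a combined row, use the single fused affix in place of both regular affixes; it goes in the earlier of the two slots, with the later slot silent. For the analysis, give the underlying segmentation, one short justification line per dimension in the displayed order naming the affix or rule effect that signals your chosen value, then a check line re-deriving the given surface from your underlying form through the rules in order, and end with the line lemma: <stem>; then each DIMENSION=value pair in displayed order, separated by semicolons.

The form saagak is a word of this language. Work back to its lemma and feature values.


underlying: saa-kak
CLASS=vo - signalled by the combined affix row
KEL=mi - signalled by the combined affix row
check: saakak -> saagak
lemma: saa; CLASS=vo; KEL=mi


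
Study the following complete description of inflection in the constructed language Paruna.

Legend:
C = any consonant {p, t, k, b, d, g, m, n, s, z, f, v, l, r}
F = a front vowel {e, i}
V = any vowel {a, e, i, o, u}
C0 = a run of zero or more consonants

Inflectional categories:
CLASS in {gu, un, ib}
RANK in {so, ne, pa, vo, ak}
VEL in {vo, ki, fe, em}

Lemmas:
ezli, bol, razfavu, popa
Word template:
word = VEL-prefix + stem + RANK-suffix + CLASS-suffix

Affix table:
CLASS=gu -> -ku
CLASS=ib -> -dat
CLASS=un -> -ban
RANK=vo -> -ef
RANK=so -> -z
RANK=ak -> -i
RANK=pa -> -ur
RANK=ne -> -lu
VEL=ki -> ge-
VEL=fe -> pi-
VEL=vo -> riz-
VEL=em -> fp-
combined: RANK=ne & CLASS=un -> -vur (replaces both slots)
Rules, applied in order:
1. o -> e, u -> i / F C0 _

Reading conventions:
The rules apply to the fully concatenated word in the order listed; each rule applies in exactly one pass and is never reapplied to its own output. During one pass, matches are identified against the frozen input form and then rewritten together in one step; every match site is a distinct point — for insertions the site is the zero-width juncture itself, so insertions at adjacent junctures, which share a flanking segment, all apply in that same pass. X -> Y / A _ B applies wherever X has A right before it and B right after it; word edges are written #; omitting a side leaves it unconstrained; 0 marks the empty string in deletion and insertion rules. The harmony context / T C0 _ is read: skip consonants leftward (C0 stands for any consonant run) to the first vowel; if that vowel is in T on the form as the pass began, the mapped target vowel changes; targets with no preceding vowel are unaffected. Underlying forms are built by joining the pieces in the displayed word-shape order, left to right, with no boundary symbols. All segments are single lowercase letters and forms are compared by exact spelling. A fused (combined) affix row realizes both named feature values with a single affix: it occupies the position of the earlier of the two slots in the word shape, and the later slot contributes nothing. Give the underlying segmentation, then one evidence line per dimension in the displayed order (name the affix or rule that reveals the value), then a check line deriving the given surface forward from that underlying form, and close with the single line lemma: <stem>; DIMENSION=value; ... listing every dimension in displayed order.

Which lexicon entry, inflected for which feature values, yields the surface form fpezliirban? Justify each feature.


underlying: fp-ezli-ur-ban
CLASS=un - signalled by the affix -ban
RANK=pa - signalled by the affix -ur
VEL=em - signalled by the affix fp-
check: fpezliurban -> fpezliirban
lemma: ezli; CLASS=un; RANK=pa; VEL=em


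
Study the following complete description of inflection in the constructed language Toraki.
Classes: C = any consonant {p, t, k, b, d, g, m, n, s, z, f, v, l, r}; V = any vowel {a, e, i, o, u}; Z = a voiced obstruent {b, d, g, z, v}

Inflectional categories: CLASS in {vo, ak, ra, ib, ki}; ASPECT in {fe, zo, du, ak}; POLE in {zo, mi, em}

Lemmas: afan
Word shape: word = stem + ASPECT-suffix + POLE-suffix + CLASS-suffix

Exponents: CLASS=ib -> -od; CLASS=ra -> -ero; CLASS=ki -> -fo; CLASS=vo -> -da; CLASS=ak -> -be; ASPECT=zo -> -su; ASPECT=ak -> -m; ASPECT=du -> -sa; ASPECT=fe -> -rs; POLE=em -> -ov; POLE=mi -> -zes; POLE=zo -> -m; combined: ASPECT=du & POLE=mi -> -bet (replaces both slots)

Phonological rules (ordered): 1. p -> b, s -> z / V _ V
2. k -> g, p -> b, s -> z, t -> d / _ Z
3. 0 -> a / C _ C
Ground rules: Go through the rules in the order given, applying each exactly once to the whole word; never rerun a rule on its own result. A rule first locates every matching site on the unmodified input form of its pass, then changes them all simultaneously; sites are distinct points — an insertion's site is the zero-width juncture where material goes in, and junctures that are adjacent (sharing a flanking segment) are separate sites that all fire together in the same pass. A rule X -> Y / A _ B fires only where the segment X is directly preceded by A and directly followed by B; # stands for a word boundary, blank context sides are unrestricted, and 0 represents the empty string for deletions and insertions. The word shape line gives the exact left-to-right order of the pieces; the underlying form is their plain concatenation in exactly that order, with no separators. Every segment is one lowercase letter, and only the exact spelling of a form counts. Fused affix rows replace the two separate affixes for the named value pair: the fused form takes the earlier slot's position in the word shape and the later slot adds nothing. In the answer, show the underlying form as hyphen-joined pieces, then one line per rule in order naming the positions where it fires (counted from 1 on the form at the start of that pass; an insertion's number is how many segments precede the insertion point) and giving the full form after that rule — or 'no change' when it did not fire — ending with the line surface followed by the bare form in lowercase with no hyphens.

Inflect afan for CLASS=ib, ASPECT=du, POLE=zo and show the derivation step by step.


underlying: afan-sa-m-od
1. p -> b, s -> z / V _ V: no change
2. k -> g, p -> b, s -> z, t -> d / _ Z: no change
3. 0 -> a / C _ C: inserts after position(s) 4: afanasamod
surface: afanasamod


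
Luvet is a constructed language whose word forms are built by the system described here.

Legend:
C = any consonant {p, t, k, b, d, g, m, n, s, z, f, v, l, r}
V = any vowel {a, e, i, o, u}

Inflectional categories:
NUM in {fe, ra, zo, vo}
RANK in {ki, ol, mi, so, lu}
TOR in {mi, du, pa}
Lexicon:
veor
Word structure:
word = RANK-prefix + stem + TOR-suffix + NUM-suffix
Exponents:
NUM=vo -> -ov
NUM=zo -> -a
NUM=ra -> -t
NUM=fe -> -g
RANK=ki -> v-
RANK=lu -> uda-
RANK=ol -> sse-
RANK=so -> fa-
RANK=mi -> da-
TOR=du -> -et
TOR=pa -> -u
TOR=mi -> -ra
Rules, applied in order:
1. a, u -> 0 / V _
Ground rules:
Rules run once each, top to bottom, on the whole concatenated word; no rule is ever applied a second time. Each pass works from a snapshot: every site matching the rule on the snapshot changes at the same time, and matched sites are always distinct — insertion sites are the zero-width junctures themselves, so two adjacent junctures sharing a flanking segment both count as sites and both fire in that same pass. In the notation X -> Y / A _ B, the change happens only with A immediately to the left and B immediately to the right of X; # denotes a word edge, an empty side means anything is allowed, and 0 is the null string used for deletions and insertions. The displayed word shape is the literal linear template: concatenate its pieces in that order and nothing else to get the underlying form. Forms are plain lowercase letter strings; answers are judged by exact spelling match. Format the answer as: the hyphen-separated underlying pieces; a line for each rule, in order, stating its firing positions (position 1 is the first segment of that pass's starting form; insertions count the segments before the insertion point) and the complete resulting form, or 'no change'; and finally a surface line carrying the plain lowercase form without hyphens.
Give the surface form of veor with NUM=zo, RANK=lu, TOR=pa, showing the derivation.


underlying: uda-veor-u-a
1. a, u -> 0 / V _: fires at position(s) 9: udaveoru
surface: udaveoru


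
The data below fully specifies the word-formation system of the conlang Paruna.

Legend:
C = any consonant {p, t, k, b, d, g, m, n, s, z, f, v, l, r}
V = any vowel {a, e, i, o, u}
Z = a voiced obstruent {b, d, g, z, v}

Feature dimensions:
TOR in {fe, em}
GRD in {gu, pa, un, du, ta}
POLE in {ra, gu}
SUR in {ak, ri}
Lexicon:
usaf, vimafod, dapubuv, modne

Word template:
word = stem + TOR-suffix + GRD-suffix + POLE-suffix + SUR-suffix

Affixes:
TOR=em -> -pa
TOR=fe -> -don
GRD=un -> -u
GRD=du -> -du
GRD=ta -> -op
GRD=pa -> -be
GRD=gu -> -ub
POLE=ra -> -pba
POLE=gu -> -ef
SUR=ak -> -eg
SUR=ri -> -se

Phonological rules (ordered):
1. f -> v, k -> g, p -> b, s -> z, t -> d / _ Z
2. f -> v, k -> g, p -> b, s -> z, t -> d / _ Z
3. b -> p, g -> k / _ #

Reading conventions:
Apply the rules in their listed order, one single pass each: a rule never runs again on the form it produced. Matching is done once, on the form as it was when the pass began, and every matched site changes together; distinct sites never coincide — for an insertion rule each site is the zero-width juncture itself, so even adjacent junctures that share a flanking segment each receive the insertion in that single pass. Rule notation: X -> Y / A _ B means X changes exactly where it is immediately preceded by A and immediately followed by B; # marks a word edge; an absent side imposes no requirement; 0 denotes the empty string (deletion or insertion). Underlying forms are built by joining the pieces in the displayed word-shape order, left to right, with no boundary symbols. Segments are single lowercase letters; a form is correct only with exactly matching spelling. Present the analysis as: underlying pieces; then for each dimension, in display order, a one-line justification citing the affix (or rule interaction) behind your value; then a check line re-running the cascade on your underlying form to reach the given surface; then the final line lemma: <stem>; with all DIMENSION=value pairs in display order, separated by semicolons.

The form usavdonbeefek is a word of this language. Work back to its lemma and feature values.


underlying: usaf-don-be-ef-eg
TOR=fe - signalled by the affix -don
GRD=pa - signalled by the affix -be
POLE=gu - signalled by the affix -ef
SUR=ak - signalled by the affix -eg
check: usafdonbeefeg -> usavdonbeefeg -> usavdonbeefeg -> usavdonbeefek
lemma: usaf; TOR=fe; GRD=pa; POLE=gu; SUR=ak


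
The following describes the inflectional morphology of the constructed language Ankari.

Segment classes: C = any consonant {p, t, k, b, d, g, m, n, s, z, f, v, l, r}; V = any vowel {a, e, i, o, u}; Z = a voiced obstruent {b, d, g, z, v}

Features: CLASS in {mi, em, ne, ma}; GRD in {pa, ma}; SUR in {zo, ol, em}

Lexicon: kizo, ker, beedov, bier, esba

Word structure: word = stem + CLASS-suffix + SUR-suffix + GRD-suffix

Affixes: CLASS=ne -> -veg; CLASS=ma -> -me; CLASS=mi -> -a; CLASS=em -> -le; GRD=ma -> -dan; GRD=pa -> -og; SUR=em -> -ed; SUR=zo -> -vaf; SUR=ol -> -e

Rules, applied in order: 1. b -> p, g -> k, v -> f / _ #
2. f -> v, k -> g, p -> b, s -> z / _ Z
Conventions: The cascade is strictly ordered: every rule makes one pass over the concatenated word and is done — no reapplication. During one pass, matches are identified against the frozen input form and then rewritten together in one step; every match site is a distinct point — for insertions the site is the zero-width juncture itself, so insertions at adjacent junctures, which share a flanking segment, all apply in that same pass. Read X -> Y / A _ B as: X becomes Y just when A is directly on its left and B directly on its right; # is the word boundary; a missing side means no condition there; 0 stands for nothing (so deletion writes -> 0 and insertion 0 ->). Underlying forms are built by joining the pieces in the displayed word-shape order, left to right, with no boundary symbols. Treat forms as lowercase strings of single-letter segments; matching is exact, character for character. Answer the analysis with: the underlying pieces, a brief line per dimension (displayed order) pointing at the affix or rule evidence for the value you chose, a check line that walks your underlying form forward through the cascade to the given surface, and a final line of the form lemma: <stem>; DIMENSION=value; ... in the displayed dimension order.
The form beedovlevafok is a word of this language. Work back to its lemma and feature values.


underlying: beedov-le-vaf-og
CLASS=em - signalled by the affix -le
GRD=pa - signalled by the affix -og
SUR=zo - signalled by the affix -vaf
check: beedovlevafog -> beedovlevafok -> beedovlevafok
lemma: beedov; CLASS=em; GRD=pa; SUR=zo


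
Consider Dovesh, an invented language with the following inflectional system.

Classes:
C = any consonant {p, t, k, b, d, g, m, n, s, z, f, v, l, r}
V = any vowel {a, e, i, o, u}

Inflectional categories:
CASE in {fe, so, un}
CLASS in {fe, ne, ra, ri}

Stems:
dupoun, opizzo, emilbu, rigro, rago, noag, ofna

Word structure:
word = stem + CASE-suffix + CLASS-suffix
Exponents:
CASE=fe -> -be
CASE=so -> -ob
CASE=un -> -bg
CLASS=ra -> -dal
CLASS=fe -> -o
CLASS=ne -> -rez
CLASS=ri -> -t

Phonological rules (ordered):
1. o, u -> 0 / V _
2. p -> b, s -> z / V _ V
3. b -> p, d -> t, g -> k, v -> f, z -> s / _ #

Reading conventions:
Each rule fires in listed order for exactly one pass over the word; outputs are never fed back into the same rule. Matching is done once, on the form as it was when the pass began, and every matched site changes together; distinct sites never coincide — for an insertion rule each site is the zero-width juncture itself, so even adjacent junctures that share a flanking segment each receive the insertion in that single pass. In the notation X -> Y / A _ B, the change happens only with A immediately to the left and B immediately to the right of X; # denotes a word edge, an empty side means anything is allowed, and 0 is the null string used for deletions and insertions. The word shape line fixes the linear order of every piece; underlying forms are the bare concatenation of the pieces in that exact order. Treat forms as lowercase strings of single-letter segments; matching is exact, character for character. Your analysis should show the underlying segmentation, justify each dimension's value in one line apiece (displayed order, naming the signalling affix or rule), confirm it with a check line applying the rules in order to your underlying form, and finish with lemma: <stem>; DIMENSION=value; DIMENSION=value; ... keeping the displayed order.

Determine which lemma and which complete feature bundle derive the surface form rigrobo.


underlying: rigro-ob-o
CASE=so - signalled by the affix -ob
CLASS=fe - signalled by the affix -o
check: rigroobo -> rigrobo -> rigrobo -> rigrobo
lemma: rigro; CASE=so; CLASS=fe


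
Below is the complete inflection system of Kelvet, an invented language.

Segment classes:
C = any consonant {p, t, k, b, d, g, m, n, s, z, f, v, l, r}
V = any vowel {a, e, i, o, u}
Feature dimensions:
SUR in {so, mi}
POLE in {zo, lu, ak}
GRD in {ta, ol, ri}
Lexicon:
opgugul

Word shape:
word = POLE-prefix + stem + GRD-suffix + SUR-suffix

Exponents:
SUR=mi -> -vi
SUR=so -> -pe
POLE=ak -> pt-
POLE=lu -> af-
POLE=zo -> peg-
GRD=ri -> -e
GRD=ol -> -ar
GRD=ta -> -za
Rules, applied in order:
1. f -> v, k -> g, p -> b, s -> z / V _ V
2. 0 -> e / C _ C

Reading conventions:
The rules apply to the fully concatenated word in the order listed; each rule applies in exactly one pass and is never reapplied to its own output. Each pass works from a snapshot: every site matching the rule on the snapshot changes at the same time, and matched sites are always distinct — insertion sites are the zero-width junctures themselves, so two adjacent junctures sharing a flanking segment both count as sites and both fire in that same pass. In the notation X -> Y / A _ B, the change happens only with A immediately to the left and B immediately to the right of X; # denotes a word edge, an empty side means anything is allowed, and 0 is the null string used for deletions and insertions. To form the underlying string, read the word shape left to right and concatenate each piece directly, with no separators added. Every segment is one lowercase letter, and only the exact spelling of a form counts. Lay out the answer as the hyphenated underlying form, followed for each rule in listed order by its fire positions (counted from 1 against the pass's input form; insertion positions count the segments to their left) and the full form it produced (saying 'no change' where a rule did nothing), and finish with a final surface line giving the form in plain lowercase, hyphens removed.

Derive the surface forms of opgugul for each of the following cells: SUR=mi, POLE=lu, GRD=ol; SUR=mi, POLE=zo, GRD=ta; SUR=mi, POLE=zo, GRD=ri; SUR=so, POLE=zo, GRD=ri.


cell SUR=mi, POLE=lu, GRD=ol:
underlying: af-opgugul-ar-vi
1. f -> v, k -> g, p -> b, s -> z / V _ V: fires at position(s) 2: avopgugularvi
2. 0 -> e / C _ C: inserts after position(s) 4, 11: avopegugularevi
surface: avopegugularevi

cell SUR=mi, POLE=zo, GRD=ta:
underlying: peg-opgugul-za-vi
1. f -> v, k -> g, p -> b, s -> z / V _ V: no change
2. 0 -> e / C _ C: inserts after position(s) 5, 10: pegopegugulezavi
surface: pegopegugulezavi

cell SUR=mi, POLE=zo, GRD=ri:
underlying: peg-opgugul-e-vi
1. f -> v, k -> g, p -> b, s -> z / V _ V: no change
2. 0 -> e / C _ C: inserts after position(s) 5: pegopegugulevi
surface: pegopegugulevi

cell SUR=so, POLE=zo, GRD=ri:
underlying: peg-opgugul-e-pe
1. f -> v, k -> g, p -> b, s -> z / V _ V: fires at position(s) 12: pegopgugulebe
2. 0 -> e / C _ C: inserts after position(s) 5: pegopegugulebe
surface: pegopegugulebe


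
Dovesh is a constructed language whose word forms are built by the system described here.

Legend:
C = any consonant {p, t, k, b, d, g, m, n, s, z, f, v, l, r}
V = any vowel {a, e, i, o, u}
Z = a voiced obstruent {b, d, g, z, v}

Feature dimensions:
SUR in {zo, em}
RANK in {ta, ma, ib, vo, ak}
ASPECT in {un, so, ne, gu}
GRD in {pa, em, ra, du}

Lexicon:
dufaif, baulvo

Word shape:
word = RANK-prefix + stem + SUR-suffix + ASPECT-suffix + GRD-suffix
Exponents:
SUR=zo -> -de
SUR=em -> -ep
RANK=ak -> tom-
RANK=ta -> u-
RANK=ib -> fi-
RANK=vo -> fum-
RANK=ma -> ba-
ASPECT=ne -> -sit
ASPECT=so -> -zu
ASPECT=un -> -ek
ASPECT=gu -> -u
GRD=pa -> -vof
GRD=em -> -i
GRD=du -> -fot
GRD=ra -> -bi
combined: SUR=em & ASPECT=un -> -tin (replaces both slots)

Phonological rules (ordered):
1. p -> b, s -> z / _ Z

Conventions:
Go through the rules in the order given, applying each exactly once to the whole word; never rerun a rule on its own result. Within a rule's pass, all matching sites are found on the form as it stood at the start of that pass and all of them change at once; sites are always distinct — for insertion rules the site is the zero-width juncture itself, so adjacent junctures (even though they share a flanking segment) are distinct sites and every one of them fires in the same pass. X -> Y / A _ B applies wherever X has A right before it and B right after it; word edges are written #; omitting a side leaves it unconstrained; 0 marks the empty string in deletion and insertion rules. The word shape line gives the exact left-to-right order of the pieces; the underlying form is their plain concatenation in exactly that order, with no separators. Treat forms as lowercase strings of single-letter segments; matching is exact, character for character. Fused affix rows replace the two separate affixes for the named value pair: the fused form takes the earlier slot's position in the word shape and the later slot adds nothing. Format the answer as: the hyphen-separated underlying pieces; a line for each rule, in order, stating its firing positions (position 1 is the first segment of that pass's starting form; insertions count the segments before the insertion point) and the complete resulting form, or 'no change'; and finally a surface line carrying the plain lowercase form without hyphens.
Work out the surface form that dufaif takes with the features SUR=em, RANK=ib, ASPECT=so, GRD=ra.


underlying: fi-dufaif-ep-zu-bi
1. p -> b, s -> z / _ Z: fires at position(s) 10: fidufaifebzubi
surface: fidufaifebzubi


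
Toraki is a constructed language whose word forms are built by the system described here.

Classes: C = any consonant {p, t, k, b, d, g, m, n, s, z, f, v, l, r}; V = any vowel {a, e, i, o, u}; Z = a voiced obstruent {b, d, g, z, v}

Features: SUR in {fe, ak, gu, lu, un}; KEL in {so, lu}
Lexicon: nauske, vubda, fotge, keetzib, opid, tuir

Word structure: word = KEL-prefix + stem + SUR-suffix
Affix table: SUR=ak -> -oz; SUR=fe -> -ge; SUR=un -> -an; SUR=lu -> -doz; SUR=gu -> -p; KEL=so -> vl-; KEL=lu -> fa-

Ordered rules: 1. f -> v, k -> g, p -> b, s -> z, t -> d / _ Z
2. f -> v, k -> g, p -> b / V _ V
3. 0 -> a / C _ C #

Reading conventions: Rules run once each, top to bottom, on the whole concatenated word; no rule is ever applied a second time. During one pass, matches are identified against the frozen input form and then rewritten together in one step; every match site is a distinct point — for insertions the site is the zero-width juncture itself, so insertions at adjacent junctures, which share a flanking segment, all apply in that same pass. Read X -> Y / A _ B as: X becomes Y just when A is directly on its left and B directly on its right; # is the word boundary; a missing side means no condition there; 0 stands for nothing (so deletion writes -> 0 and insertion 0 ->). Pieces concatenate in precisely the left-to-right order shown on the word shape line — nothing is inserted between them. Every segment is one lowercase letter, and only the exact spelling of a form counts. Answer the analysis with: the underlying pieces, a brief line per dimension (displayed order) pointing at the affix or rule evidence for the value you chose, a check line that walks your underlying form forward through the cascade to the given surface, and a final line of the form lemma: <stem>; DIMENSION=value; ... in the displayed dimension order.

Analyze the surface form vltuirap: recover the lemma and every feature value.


underlying: vl-tuir-p
SUR=gu - signalled by the affix -p
KEL=so - signalled by the affix vl-
check: vltuirp -> vltuirp -> vltuirp -> vltuirap
lemma: tuir; SUR=gu; KEL=so


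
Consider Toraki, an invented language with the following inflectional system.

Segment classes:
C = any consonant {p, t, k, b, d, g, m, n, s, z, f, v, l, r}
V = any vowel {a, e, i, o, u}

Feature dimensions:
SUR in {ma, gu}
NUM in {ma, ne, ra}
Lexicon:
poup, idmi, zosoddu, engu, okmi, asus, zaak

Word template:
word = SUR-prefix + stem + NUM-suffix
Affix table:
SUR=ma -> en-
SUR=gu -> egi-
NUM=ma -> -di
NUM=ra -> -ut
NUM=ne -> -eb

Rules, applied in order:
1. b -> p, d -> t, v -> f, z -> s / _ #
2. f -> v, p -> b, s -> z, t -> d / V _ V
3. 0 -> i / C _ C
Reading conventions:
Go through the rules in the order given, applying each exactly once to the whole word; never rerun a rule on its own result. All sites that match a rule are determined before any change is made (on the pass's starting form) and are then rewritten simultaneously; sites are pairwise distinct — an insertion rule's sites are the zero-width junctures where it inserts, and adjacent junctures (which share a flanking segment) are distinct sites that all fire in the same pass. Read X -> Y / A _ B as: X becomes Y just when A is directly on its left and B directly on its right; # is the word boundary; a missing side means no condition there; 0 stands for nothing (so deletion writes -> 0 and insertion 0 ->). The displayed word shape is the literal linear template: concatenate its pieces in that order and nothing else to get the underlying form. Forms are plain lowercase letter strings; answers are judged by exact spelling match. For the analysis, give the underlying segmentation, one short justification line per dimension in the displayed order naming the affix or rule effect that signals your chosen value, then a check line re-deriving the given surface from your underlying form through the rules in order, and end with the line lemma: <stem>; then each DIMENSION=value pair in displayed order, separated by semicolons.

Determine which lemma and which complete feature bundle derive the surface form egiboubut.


underlying: egi-poup-ut
SUR=gu - signalled by the affix egi-
NUM=ra - signalled by the affix -ut
check: egipouput -> egipouput -> egiboubut -> egiboubut
lemma: poup; SUR=gu; NUM=ra


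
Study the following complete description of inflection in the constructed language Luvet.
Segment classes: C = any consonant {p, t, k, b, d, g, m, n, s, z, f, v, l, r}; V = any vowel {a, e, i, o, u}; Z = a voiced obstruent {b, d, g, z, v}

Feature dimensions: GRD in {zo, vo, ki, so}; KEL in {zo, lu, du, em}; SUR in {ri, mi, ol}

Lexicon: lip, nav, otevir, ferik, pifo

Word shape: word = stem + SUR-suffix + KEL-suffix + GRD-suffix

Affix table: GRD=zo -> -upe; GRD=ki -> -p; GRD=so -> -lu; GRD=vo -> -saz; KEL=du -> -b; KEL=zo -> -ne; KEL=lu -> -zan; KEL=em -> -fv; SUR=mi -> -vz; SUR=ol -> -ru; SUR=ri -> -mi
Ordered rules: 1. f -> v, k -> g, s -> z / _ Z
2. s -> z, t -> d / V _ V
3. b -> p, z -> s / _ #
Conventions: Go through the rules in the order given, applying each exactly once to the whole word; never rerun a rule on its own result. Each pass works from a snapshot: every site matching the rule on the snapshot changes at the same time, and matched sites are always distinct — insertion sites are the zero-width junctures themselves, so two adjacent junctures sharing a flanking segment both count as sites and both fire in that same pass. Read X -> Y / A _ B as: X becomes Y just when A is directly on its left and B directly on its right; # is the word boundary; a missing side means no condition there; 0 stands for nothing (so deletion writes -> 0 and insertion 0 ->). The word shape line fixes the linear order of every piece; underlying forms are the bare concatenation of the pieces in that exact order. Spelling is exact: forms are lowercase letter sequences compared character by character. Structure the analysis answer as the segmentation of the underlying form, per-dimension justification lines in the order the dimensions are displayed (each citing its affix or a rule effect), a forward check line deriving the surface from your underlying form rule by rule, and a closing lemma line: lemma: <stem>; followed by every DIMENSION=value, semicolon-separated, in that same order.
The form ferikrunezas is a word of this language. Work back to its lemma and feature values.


underlying: ferik-ru-ne-saz
GRD=vo - signalled by the affix -saz
KEL=zo - signalled by the affix -ne
SUR=ol - signalled by the affix -ru
check: ferikrunesaz -> ferikrunesaz -> ferikrunezaz -> ferikrunezas
lemma: ferik; GRD=vo; KEL=zo; SUR=ol
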